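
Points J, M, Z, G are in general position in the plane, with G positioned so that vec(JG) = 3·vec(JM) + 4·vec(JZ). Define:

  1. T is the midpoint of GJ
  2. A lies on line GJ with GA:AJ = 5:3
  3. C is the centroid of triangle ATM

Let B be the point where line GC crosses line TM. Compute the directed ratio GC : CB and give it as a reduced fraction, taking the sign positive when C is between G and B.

GC:CB = -13

Choose coordinates J = (0, 0), M = (1, 0), Z = (0, 1), G = (3, 4).
1. T is the midpoint of GJ ⇒ T = (3/2, 2)
2. A lies on line GJ with GA:AJ = 5:3 ⇒ A = (9/8, 3/2)
3. C is the centroid of triangle ATM ⇒ C = (29/24, 7/6)
line GC meets TM at B = (35/26, 18/13)
C = G + t·(B−G) with t = 13/12, so GC:CB = 13/12:-1/12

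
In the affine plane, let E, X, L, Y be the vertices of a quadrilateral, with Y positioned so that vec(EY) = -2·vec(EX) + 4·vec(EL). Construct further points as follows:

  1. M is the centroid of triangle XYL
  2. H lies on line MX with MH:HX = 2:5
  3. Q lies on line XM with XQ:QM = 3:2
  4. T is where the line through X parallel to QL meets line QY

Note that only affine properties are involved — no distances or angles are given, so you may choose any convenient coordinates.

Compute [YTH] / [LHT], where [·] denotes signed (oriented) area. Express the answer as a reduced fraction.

[YTH]:[LHT] = 16/71

Assign E = (0, 0), X = (1, 0), L = (0, 1), Y = (-2, 4) — the answer is frame-independent, so this choice is without loss of generality.
1. M is the centroid of triangle XYL ⇒ M = (-1/3, 5/3)
2. H lies on line MX with MH:HX = 2:5 ⇒ H = (1/21, 25/21)
3. Q lies on line XM with XQ:QM = 3:2 ⇒ Q = (1/5, 1)
4. T is where the line through X parallel to QL meets line QY ⇒ T = (14/15, 0)
2·[YTH] = -16/315, 2·[LHT] = -71/315
[YTH]:[LHT] = -16/315:-71/315 = 16/71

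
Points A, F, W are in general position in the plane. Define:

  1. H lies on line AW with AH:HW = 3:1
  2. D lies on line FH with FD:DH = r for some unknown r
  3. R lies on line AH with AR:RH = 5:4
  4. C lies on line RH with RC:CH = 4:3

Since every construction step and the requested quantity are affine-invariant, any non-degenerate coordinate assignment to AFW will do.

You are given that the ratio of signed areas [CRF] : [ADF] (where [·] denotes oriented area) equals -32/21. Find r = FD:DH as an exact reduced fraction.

Set A = (0, 0), F = (1, 0), W = (0, 1); any affine frame gives the same invariant.
1. H lies on line AW with AH:HW = 3:1 ⇒ H = (0, 3/4)
2. With FD:DH = r, write λ = r/(r+1) so D = F + λ·(H−F); D is affine-linear in λ
3. R lies on line AH with AR:RH = 5:4 ⇒ R = (0, 5/12)
4. C lies on line RH with RC:CH = 4:3 ⇒ C = (0, 17/28)
Every point depending on D is an affine combination of D and λ-independent points, so each such coordinate is linear in λ; the λ² term in each signed area is a multiple of (H−F)×(H−F) = 0, so 2·[CRF] and 2·[ADF] are each linear in λ. Evaluating at λ=0 and λ=1:
  2·[CRF] = 4/21,   2·[ADF] = -3/4·λ
So [CRF]:[ADF] = (4/21) / (-3/4·λ). Setting this equal to -32/21:
  4/21 = -32/21·(-3/4·λ)  ⇒  λ = 1/6
Then r = λ/(1−λ) = (1/6)/(5/6) = 1/5. Check: with r = 1/5, D = (5/6, 1/8) and [CRF]:[ADF] = -32/21 as required.

r = 1/5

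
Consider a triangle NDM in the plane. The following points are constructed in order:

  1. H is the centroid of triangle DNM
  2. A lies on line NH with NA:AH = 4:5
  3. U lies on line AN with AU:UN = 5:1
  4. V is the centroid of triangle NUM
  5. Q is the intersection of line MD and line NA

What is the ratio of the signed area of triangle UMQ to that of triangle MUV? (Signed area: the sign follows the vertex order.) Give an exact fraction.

Set N = (0, 0), D = (1, 0), M = (0, 1); any affine frame gives the same invariant.
1. H is the centroid of triangle DNM ⇒ H = (1/3, 1/3)
2. A lies on line NH with NA:AH = 4:5 ⇒ A = (4/27, 4/27)
3. U lies on line AN with AU:UN = 5:1 ⇒ U = (2/81, 2/81)
4. V is the centroid of triangle NUM ⇒ V = (2/243, 83/243)
5. Q is the intersection of line MD and line NA ⇒ Q = (1/2, 1/2)
2·[UMQ] = -77/162, 2·[MUV] = -2/243
[UMQ]:[MUV] = -77/162:-2/243 = 231/4

[UMQ]:[MUV] = 231/4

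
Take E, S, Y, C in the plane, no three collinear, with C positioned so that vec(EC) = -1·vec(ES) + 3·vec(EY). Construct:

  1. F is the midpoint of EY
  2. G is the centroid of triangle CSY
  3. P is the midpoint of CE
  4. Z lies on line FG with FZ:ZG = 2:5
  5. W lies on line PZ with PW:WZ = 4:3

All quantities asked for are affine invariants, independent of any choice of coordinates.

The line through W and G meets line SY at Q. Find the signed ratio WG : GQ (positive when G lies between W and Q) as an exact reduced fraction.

Set E = (0, 0), S = (1, 0), Y = (0, 1), C = (-1, 3); any affine frame gives the same invariant.
1. F is the midpoint of EY ⇒ F = (0, 1/2)
2. G is the centroid of triangle CSY ⇒ G = (0, 4/3)
3. P is the midpoint of CE ⇒ P = (-1/2, 3/2)
4. Z lies on line FG with FZ:ZG = 2:5 ⇒ Z = (0, 31/42)
5. W lies on line PZ with PW:WZ = 4:3 ⇒ W = (-3/14, 313/294)
line WG meets SY at Q = (-21/142, 163/142)
G = W + t·(Q−W) with t = 71/22, so WG:GQ = 71/22:-49/22

WG:GQ = -71/49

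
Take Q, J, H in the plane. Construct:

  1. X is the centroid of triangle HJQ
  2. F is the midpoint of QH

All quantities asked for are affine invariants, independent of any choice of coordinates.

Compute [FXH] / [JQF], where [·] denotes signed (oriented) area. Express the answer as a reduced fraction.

Work in coordinates with Q = (0, 0), J = (1, 0), H = (0, 1).
1. X is the centroid of triangle HJQ ⇒ X = (1/3, 1/3)
2. F is the midpoint of QH ⇒ F = (0, 1/2)
2·[FXH] = 1/6, 2·[JQF] = -1/2
[FXH]:[JQF] = 1/6:-1/2 = -1/3

[FXH]:[JQF] = -1/3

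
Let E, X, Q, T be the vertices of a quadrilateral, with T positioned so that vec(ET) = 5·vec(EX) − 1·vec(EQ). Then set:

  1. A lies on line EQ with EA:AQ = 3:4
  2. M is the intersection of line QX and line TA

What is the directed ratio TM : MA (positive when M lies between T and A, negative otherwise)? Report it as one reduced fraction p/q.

TM:MA = 21/4

Assign E = (0, 0), X = (1, 0), Q = (0, 1), T = (5, -1) — the answer is frame-independent, so this choice is without loss of generality.
1. A lies on line EQ with EA:AQ = 3:4 ⇒ A = (0, 3/7)
2. M is the intersection of line QX and line TA ⇒ M = (4/5, 1/5)
M = T + t·(A−T) with t = 21/25, so TM:MA = t:(1−t) = 21/25:4/25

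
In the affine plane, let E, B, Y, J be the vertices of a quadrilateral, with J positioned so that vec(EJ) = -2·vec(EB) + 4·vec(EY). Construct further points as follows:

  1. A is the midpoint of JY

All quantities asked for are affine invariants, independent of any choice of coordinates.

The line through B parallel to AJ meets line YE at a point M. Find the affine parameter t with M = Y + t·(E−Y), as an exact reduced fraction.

t = -1/2

Work in coordinates with E = (0, 0), B = (1, 0), Y = (0, 1), J = (-2, 4).
1. A is the midpoint of JY ⇒ A = (-1, 5/2)
through B parallel to AJ: direction (-1, 3/2); meets YE at M = (0, 3/2)
M = Y + t·(E−Y) with t = -1/2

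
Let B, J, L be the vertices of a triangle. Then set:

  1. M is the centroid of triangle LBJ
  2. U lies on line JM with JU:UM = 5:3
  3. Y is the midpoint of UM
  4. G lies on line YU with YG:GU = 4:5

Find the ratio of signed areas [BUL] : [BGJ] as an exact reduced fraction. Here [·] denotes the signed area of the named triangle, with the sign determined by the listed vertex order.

Set B = (0, 0), J = (1, 0), L = (0, 1); any affine frame gives the same invariant.
1. M is the centroid of triangle LBJ ⇒ M = (1/3, 1/3)
2. U lies on line JM with JU:UM = 5:3 ⇒ U = (7/12, 5/24)
3. Y is the midpoint of UM ⇒ Y = (11/24, 13/48)
4. G lies on line YU with YG:GU = 4:5 ⇒ G = (37/72, 35/144)
2·[BUL] = 7/12, 2·[BGJ] = -35/144
[BUL]:[BGJ] = 7/12:-35/144 = -12/5

[BUL]:[BGJ] = -12/5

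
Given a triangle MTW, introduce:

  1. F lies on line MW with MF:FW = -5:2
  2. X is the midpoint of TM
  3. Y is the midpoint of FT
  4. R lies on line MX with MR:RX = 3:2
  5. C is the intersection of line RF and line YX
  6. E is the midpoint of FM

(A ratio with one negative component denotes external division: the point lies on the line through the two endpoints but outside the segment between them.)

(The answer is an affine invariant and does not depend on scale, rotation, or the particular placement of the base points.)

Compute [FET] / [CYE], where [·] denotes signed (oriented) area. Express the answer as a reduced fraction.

[FET]:[CYE] = 6/7

Assign M = (0, 0), T = (1, 0), W = (0, 1) — the answer is frame-independent, so this choice is without loss of generality.
1. F lies on line MW with MF:FW = -5:2 ⇒ F = (0, 5/3)
2. X is the midpoint of TM ⇒ X = (1/2, 0)
3. Y is the midpoint of FT ⇒ Y = (1/2, 5/6)
4. R lies on line MX with MR:RX = 3:2 ⇒ R = (3/10, 0)
5. C is the intersection of line RF and line YX ⇒ C = (1/2, -10/9)
6. E is the midpoint of FM ⇒ E = (0, 5/6)
2·[FET] = 5/6, 2·[CYE] = 35/36
[FET]:[CYE] = 5/6:35/36 = 6/7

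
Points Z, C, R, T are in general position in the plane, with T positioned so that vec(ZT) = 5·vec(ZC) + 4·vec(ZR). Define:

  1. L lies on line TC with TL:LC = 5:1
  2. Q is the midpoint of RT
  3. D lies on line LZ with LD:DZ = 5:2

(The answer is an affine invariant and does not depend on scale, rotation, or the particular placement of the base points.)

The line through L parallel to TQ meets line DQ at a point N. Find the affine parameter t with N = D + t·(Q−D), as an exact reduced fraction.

Assign Z = (0, 0), C = (1, 0), R = (0, 1), T = (5, 4) — the answer is frame-independent, so this choice is without loss of generality.
1. L lies on line TC with TL:LC = 5:1 ⇒ L = (5/3, 2/3)
2. Q is the midpoint of RT ⇒ Q = (5/2, 5/2)
3. D lies on line LZ with LD:DZ = 5:2 ⇒ D = (10/21, 4/21)
through L parallel to TQ: direction (-5/2, -3/2); meets DQ at N = (5/138, -43/138)
N = D + t·(Q−D) with t = -5/23

t = -5/23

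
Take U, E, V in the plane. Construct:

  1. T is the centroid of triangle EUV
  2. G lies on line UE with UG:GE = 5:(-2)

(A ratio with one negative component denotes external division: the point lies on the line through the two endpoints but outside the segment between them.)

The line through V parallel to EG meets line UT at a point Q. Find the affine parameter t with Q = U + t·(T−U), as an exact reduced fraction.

t = 3

Assign U = (0, 0), E = (1, 0), V = (0, 1) — the answer is frame-independent, so this choice is without loss of generality.
1. T is the centroid of triangle EUV ⇒ T = (1/3, 1/3)
2. G lies on line UE with UG:GE = 5:(-2) ⇒ G = (5/3, 0)
through V parallel to EG: direction (2/3, 0); meets UT at Q = (1, 1)
Q = U + t·(T−U) with t = 3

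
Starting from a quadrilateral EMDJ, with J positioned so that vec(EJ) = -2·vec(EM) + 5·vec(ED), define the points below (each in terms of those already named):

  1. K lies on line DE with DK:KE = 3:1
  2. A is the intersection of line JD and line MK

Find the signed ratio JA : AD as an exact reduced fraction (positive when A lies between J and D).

JA:AD = -17/3

Set E = (0, 0), M = (1, 0), D = (0, 1), J = (-2, 5); any affine frame gives the same invariant.
1. K lies on line DE with DK:KE = 3:1 ⇒ K = (0, 1/4)
2. A is the intersection of line JD and line MK ⇒ A = (3/7, 1/7)
A = J + t·(D−J) with t = 17/14, so JA:AD = t:(1−t) = 17/14:-3/14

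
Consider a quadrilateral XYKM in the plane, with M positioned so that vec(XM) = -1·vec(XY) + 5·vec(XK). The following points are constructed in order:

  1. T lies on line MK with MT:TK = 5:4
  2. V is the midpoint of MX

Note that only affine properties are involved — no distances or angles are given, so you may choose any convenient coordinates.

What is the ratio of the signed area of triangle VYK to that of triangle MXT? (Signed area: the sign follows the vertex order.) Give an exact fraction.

[VYK]:[MXT] = -9/5

Work in coordinates with X = (0, 0), Y = (1, 0), K = (0, 1), M = (-1, 5).
1. T lies on line MK with MT:TK = 5:4 ⇒ T = (-4/9, 25/9)
2. V is the midpoint of MX ⇒ V = (-1/2, 5/2)
2·[VYK] = -1, 2·[MXT] = 5/9
[VYK]:[MXT] = -1:5/9 = -9/5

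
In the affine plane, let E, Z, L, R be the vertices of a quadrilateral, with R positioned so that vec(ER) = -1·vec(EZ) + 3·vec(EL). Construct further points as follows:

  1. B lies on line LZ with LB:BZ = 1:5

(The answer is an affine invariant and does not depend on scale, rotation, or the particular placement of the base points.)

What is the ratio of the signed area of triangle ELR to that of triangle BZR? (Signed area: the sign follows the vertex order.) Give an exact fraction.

[ELR]:[BZR] = 6/5

Set E = (0, 0), Z = (1, 0), L = (0, 1), R = (-1, 3); any affine frame gives the same invariant.
1. B lies on line LZ with LB:BZ = 1:5 ⇒ B = (1/6, 5/6)
2·[ELR] = 1, 2·[BZR] = 5/6
[ELR]:[BZR] = 1:5/6 = 6/5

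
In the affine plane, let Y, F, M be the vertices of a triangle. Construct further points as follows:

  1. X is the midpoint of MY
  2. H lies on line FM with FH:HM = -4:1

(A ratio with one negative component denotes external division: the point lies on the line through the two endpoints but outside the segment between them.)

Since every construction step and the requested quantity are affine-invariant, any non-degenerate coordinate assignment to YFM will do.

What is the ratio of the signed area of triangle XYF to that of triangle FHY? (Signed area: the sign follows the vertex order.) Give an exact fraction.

Choose coordinates Y = (0, 0), F = (1, 0), M = (0, 1).
1. X is the midpoint of MY ⇒ X = (0, 1/2)
2. H lies on line FM with FH:HM = -4:1 ⇒ H = (-1/3, 4/3)
2·[XYF] = 1/2, 2·[FHY] = 4/3
[XYF]:[FHY] = 1/2:4/3 = 3/8

[XYF]:[FHY] = 3/8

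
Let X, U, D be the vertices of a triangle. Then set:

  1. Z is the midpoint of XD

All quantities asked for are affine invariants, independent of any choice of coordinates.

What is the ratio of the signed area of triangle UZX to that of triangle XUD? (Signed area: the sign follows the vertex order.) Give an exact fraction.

[UZX]:[XUD] = 1/2

Set X = (0, 0), U = (1, 0), D = (0, 1); any affine frame gives the same invariant.
1. Z is the midpoint of XD ⇒ Z = (0, 1/2)
2·[UZX] = 1/2, 2·[XUD] = 1
[UZX]:[XUD] = 1/2:1 = 1/2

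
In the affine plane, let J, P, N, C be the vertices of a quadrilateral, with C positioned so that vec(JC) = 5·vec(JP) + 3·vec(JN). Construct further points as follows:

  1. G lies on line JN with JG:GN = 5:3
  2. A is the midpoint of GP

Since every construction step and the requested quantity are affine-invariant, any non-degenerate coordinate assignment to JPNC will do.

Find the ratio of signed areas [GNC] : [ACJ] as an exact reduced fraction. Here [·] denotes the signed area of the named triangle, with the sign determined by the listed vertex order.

Assign J = (0, 0), P = (1, 0), N = (0, 1), C = (5, 3) — the answer is frame-independent, so this choice is without loss of generality.
1. G lies on line JN with JG:GN = 5:3 ⇒ G = (0, 5/8)
2. A is the midpoint of GP ⇒ A = (1/2, 5/16)
2·[GNC] = -15/8, 2·[ACJ] = -1/16
[GNC]:[ACJ] = -15/8:-1/16 = 30

[GNC]:[ACJ] = 30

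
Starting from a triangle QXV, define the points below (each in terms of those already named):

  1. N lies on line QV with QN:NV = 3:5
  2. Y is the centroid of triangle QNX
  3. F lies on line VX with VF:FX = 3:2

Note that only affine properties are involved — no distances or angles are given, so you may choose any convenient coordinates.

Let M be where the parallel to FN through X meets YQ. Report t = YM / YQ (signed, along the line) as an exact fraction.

Assign Q = (0, 0), X = (1, 0), V = (0, 1) — the answer is frame-independent, so this choice is without loss of generality.
1. N lies on line QV with QN:NV = 3:5 ⇒ N = (0, 3/8)
2. Y is the centroid of triangle QNX ⇒ Y = (1/3, 1/8)
3. F lies on line VX with VF:FX = 3:2 ⇒ F = (3/5, 2/5)
through X parallel to FN: direction (-3/5, -1/40); meets YQ at M = (-1/8, -3/64)
M = Y + t·(Q−Y) with t = 11/8

t = 11/8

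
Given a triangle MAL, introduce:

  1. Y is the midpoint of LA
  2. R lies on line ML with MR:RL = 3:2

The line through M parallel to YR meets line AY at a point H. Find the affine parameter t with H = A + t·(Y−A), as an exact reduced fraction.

t = -1/2

Work in coordinates with M = (0, 0), A = (1, 0), L = (0, 1).
1. Y is the midpoint of LA ⇒ Y = (1/2, 1/2)
2. R lies on line ML with MR:RL = 3:2 ⇒ R = (0, 3/5)
through M parallel to YR: direction (-1/2, 1/10); meets AY at H = (5/4, -1/4)
H = A + t·(Y−A) with t = -1/2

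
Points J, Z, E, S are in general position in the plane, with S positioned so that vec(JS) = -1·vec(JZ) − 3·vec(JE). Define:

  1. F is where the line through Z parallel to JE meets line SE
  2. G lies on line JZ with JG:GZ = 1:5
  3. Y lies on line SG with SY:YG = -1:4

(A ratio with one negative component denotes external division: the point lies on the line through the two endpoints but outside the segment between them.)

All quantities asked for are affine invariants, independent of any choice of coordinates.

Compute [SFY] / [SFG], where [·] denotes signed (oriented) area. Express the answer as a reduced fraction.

[SFY]:[SFG] = -1/3

Work in coordinates with J = (0, 0), Z = (1, 0), E = (0, 1), S = (-1, -3).
1. F is where the line through Z parallel to JE meets line SE ⇒ F = (1, 5)
2. G lies on line JZ with JG:GZ = 1:5 ⇒ G = (1/6, 0)
3. Y lies on line SG with SY:YG = -1:4 ⇒ Y = (-25/18, -4)
2·[SFY] = 10/9, 2·[SFG] = -10/3
[SFY]:[SFG] = 10/9:-10/3 = -1/3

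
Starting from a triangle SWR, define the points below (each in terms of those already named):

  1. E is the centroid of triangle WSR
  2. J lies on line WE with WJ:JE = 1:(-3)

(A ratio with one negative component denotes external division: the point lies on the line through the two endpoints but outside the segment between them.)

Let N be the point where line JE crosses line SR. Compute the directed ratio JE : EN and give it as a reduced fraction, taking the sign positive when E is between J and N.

JE:EN = 3

Set S = (0, 0), W = (1, 0), R = (0, 1); any affine frame gives the same invariant.
1. E is the centroid of triangle WSR ⇒ E = (1/3, 1/3)
2. J lies on line WE with WJ:JE = 1:(-3) ⇒ J = (4/3, -1/6)
line JE meets SR at N = (0, 1/2)
E = J + t·(N−J) with t = 3/4, so JE:EN = 3/4:1/4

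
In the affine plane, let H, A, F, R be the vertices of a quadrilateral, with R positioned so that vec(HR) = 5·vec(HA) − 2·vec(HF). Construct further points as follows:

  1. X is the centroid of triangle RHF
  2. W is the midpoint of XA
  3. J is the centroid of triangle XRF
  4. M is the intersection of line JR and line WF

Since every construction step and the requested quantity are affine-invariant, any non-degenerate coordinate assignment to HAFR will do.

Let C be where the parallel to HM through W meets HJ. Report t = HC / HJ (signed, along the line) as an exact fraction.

t = 11/20

Choose coordinates H = (0, 0), A = (1, 0), F = (0, 1), R = (5, -2).
1. X is the centroid of triangle RHF ⇒ X = (5/3, -1/3)
2. W is the midpoint of XA ⇒ W = (4/3, -1/6)
3. J is the centroid of triangle XRF ⇒ J = (20/9, -4/9)
4. M is the intersection of line JR and line WF ⇒ M = (40/63, 4/9)
through W parallel to HM: direction (40/63, 4/9); meets HJ at C = (11/9, -11/45)
C = H + t·(J−H) with t = 11/20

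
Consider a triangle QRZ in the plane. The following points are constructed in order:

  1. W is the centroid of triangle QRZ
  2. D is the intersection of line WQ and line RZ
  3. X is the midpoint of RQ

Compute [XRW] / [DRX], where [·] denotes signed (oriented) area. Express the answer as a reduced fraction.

[XRW]:[DRX] = -2/3

Choose coordinates Q = (0, 0), R = (1, 0), Z = (0, 1).
1. W is the centroid of triangle QRZ ⇒ W = (1/3, 1/3)
2. D is the intersection of line WQ and line RZ ⇒ D = (1/2, 1/2)
3. X is the midpoint of RQ ⇒ X = (1/2, 0)
2·[XRW] = 1/6, 2·[DRX] = -1/4
[XRW]:[DRX] = 1/6:-1/4 = -2/3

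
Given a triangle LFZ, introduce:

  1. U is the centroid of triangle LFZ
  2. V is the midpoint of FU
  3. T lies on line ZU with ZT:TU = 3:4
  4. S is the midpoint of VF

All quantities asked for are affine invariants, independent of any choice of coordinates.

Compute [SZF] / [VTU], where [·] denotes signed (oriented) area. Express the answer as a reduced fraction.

[SZF]:[VTU] = -7/8

Assign L = (0, 0), F = (1, 0), Z = (0, 1) — the answer is frame-independent, so this choice is without loss of generality.
1. U is the centroid of triangle LFZ ⇒ U = (1/3, 1/3)
2. V is the midpoint of FU ⇒ V = (2/3, 1/6)
3. T lies on line ZU with ZT:TU = 3:4 ⇒ T = (1/7, 5/7)
4. S is the midpoint of VF ⇒ S = (5/6, 1/12)
2·[SZF] = -1/12, 2·[VTU] = 2/21
[SZF]:[VTU] = -1/12:2/21 = -7/8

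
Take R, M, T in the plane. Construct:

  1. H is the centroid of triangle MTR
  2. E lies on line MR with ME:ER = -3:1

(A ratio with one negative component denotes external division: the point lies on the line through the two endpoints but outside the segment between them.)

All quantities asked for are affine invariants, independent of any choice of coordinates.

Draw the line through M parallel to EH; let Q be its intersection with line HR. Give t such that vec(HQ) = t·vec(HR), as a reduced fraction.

t = 3

Assign R = (0, 0), M = (1, 0), T = (0, 1) — the answer is frame-independent, so this choice is without loss of generality.
1. H is the centroid of triangle MTR ⇒ H = (1/3, 1/3)
2. E lies on line MR with ME:ER = -3:1 ⇒ E = (-1/2, 0)
through M parallel to EH: direction (5/6, 1/3); meets HR at Q = (-2/3, -2/3)
Q = H + t·(R−H) with t = 3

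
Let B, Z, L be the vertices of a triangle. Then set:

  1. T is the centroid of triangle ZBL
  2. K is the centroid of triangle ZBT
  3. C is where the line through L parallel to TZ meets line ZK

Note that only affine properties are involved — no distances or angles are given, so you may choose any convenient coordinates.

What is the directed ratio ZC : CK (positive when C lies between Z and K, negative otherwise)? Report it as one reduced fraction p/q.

ZC:CK = -3/4

Work in coordinates with B = (0, 0), Z = (1, 0), L = (0, 1).
1. T is the centroid of triangle ZBL ⇒ T = (1/3, 1/3)
2. K is the centroid of triangle ZBT ⇒ K = (4/9, 1/9)
3. C is where the line through L parallel to TZ meets line ZK ⇒ C = (8/3, -1/3)
C = Z + t·(K−Z) with t = -3, so ZC:CK = t:(1−t) = -3:4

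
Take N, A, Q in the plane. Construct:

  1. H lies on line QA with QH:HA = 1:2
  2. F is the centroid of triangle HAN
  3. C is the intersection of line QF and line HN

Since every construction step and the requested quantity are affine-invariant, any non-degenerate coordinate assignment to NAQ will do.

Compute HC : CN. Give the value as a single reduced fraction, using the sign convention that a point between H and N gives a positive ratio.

HC:CN = 1/4

Choose coordinates N = (0, 0), A = (1, 0), Q = (0, 1).
1. H lies on line QA with QH:HA = 1:2 ⇒ H = (1/3, 2/3)
2. F is the centroid of triangle HAN ⇒ F = (4/9, 2/9)
3. C is the intersection of line QF and line HN ⇒ C = (4/15, 8/15)
C = H + t·(N−H) with t = 1/5, so HC:CN = t:(1−t) = 1/5:4/5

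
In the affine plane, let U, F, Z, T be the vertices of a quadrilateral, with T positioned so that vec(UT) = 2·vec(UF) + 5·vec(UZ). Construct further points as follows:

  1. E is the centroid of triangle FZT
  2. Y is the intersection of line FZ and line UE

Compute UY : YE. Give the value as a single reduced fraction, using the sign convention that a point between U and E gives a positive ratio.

UY:YE = 1/2

Choose coordinates U = (0, 0), F = (1, 0), Z = (0, 1), T = (2, 5).
1. E is the centroid of triangle FZT ⇒ E = (1, 2)
2. Y is the intersection of line FZ and line UE ⇒ Y = (1/3, 2/3)
Y = U + t·(E−U) with t = 1/3, so UY:YE = t:(1−t) = 1/3:2/3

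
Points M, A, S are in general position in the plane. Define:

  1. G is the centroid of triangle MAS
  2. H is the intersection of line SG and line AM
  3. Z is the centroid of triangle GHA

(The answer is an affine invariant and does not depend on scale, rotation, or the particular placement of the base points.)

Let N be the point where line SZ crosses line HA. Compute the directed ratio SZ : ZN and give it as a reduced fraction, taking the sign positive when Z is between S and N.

SZ:ZN = 8

Assign M = (0, 0), A = (1, 0), S = (0, 1) — the answer is frame-independent, so this choice is without loss of generality.
1. G is the centroid of triangle MAS ⇒ G = (1/3, 1/3)
2. H is the intersection of line SG and line AM ⇒ H = (1/2, 0)
3. Z is the centroid of triangle GHA ⇒ Z = (11/18, 1/9)
line SZ meets HA at N = (11/16, 0)
Z = S + t·(N−S) with t = 8/9, so SZ:ZN = 8/9:1/9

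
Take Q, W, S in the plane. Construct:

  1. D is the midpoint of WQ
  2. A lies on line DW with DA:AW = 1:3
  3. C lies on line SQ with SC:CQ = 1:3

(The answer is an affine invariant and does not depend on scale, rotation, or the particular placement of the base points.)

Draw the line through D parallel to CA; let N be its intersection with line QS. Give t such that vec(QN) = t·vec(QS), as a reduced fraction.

Assign Q = (0, 0), W = (1, 0), S = (0, 1) — the answer is frame-independent, so this choice is without loss of generality.
1. D is the midpoint of WQ ⇒ D = (1/2, 0)
2. A lies on line DW with DA:AW = 1:3 ⇒ A = (5/8, 0)
3. C lies on line SQ with SC:CQ = 1:3 ⇒ C = (0, 3/4)
through D parallel to CA: direction (5/8, -3/4); meets QS at N = (0, 3/5)
N = Q + t·(S−Q) with t = 3/5

t = 3/5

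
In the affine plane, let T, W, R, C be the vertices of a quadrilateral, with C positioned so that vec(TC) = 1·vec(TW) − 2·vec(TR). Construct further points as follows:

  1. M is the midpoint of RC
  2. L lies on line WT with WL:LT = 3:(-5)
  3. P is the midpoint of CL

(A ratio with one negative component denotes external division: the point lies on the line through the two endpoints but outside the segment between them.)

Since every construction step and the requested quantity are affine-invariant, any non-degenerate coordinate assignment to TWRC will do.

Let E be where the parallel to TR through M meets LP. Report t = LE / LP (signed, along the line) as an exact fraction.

Choose coordinates T = (0, 0), W = (1, 0), R = (0, 1), C = (1, -2).
1. M is the midpoint of RC ⇒ M = (1/2, -1/2)
2. L lies on line WT with WL:LT = 3:(-5) ⇒ L = (5/2, 0)
3. P is the midpoint of CL ⇒ P = (7/4, -1)
through M parallel to TR: direction (0, 1); meets LP at E = (1/2, -8/3)
E = L + t·(P−L) with t = 8/3

t = 8/3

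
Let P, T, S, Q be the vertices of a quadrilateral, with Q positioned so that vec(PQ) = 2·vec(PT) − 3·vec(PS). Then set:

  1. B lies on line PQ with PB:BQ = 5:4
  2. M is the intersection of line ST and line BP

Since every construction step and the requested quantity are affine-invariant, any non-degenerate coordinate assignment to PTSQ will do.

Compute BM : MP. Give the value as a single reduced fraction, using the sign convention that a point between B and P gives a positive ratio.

Set P = (0, 0), T = (1, 0), S = (0, 1), Q = (2, -3); any affine frame gives the same invariant.
1. B lies on line PQ with PB:BQ = 5:4 ⇒ B = (10/9, -5/3)
2. M is the intersection of line ST and line BP ⇒ M = (-2, 3)
M = B + t·(P−B) with t = 14/5, so BM:MP = t:(1−t) = 14/5:-9/5

BM:MP = -14/9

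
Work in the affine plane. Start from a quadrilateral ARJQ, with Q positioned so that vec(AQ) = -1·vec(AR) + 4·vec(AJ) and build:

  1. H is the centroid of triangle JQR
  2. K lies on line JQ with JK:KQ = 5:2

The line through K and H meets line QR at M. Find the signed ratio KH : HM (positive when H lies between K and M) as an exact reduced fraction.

Set A = (0, 0), R = (1, 0), J = (0, 1), Q = (-1, 4); any affine frame gives the same invariant.
1. H is the centroid of triangle JQR ⇒ H = (0, 5/3)
2. K lies on line JQ with JK:KQ = 5:2 ⇒ K = (-5/7, 22/7)
line KH meets QR at M = (-5, 12)
H = K + t·(M−K) with t = -1/6, so KH:HM = -1/6:7/6

KH:HM = -1/7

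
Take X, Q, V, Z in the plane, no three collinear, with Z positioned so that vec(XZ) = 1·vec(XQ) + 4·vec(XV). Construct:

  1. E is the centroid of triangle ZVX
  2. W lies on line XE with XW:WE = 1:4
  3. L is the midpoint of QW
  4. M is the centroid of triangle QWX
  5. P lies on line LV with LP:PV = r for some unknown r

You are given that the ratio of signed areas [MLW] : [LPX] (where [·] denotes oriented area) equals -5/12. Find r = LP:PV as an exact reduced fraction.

Set X = (0, 0), Q = (1, 0), V = (0, 1), Z = (1, 4); any affine frame gives the same invariant.
1. E is the centroid of triangle ZVX ⇒ E = (1/3, 5/3)
2. W lies on line XE with XW:WE = 1:4 ⇒ W = (1/15, 1/3)
3. L is the midpoint of QW ⇒ L = (8/15, 1/6)
4. M is the centroid of triangle QWX ⇒ M = (16/45, 1/9)
5. With LP:PV = r, write λ = r/(r+1) so P = L + λ·(V−L); P is affine-linear in λ
Every point depending on P is an affine combination of P and λ-independent points, so each such coordinate is linear in λ; the λ² term in each signed area is a multiple of (V−L)×(V−L) = 0, so 2·[MLW] and 2·[LPX] are each linear in λ. Evaluating at λ=0 and λ=1:
  2·[MLW] = 1/18,   2·[LPX] = 8/15·λ
So [MLW]:[LPX] = (1/18) / (8/15·λ). Setting this equal to -5/12:
  1/18 = -5/12·(8/15·λ)  ⇒  λ = -1/4
Then r = λ/(1−λ) = (-1/4)/(5/4) = -1/5. Check: with r = -1/5, P = (2/3, -1/24) and [MLW]:[LPX] = -5/12 as required.

r = -1/5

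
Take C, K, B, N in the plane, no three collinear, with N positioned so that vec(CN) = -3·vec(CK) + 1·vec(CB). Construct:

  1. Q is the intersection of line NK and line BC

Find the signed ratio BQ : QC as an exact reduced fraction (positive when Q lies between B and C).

Set C = (0, 0), K = (1, 0), B = (0, 1), N = (-3, 1); any affine frame gives the same invariant.
1. Q is the intersection of line NK and line BC ⇒ Q = (0, 1/4)
Q = B + t·(C−B) with t = 3/4, so BQ:QC = t:(1−t) = 3/4:1/4

BQ:QC = 3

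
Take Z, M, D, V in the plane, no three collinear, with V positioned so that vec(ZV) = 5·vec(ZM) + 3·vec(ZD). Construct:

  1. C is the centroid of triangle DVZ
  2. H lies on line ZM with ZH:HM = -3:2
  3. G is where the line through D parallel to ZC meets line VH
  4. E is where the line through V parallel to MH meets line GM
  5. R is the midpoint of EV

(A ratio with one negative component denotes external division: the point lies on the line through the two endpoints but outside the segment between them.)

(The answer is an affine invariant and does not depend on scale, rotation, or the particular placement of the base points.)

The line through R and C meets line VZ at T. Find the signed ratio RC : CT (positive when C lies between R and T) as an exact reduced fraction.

RC:CT = 1/17

Work in coordinates with Z = (0, 0), M = (1, 0), D = (0, 1), V = (5, 3).
1. C is the centroid of triangle DVZ ⇒ C = (5/3, 4/3)
2. H lies on line ZM with ZH:HM = -3:2 ⇒ H = (3, 0)
3. G is where the line through D parallel to ZC meets line VH ⇒ G = (55/7, 51/7)
4. E is where the line through V parallel to MH meets line GM ⇒ E = (65/17, 3)
5. R is the midpoint of EV ⇒ R = (75/17, 3)
line RC meets VZ at T = (-45, -27)
C = R + t·(T−R) with t = 1/18, so RC:CT = 1/18:17/18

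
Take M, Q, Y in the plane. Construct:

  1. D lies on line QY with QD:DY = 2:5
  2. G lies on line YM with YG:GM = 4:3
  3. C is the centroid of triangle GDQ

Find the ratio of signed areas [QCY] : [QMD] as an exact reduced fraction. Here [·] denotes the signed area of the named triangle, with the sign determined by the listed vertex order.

[QCY]:[QMD] = 2/3

Set M = (0, 0), Q = (1, 0), Y = (0, 1); any affine frame gives the same invariant.
1. D lies on line QY with QD:DY = 2:5 ⇒ D = (5/7, 2/7)
2. G lies on line YM with YG:GM = 4:3 ⇒ G = (0, 3/7)
3. C is the centroid of triangle GDQ ⇒ C = (4/7, 5/21)
2·[QCY] = -4/21, 2·[QMD] = -2/7
[QCY]:[QMD] = -4/21:-2/7 = 2/3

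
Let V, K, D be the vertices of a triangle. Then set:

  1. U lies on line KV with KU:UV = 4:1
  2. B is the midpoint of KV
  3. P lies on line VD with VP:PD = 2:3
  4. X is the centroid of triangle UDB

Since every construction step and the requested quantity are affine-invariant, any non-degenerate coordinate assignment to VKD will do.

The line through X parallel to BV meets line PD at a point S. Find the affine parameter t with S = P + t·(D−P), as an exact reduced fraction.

Set V = (0, 0), K = (1, 0), D = (0, 1); any affine frame gives the same invariant.
1. U lies on line KV with KU:UV = 4:1 ⇒ U = (1/5, 0)
2. B is the midpoint of KV ⇒ B = (1/2, 0)
3. P lies on line VD with VP:PD = 2:3 ⇒ P = (0, 2/5)
4. X is the centroid of triangle UDB ⇒ X = (7/30, 1/3)
through X parallel to BV: direction (-1/2, 0); meets PD at S = (0, 1/3)
S = P + t·(D−P) with t = -1/9

t = -1/9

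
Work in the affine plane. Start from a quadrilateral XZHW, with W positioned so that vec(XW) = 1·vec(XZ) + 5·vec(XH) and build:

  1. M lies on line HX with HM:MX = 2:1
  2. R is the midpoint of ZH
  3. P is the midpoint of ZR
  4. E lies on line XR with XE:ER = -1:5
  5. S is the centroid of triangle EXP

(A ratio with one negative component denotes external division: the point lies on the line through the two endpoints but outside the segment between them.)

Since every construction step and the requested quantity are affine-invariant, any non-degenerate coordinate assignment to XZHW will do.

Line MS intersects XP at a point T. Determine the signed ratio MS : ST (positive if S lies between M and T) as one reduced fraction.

MS:ST = -13

Assign X = (0, 0), Z = (1, 0), H = (0, 1), W = (1, 5) — the answer is frame-independent, so this choice is without loss of generality.
1. M lies on line HX with HM:MX = 2:1 ⇒ M = (0, 1/3)
2. R is the midpoint of ZH ⇒ R = (1/2, 1/2)
3. P is the midpoint of ZR ⇒ P = (3/4, 1/4)
4. E lies on line XR with XE:ER = -1:5 ⇒ E = (-1/8, -1/8)
5. S is the centroid of triangle EXP ⇒ S = (5/24, 1/24)
line MS meets XP at T = (5/26, 5/78)
S = M + t·(T−M) with t = 13/12, so MS:ST = 13/12:-1/12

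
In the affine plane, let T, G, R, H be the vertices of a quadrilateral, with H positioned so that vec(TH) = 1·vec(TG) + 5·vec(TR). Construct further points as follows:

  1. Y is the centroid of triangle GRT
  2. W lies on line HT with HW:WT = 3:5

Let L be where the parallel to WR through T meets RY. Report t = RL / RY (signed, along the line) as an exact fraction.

Assign T = (0, 0), G = (1, 0), R = (0, 1), H = (1, 5) — the answer is frame-independent, so this choice is without loss of generality.
1. Y is the centroid of triangle GRT ⇒ Y = (1/3, 1/3)
2. W lies on line HT with HW:WT = 3:5 ⇒ W = (5/8, 25/8)
through T parallel to WR: direction (-5/8, -17/8); meets RY at L = (5/27, 17/27)
L = R + t·(Y−R) with t = 5/9

t = 5/9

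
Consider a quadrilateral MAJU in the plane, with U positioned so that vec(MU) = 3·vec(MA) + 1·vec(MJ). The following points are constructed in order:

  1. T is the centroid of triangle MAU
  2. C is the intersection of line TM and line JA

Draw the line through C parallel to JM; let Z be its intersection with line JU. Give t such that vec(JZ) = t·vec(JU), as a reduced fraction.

t = 4/15

Work in coordinates with M = (0, 0), A = (1, 0), J = (0, 1), U = (3, 1).
1. T is the centroid of triangle MAU ⇒ T = (4/3, 1/3)
2. C is the intersection of line TM and line JA ⇒ C = (4/5, 1/5)
through C parallel to JM: direction (0, -1); meets JU at Z = (4/5, 1)
Z = J + t·(U−J) with t = 4/15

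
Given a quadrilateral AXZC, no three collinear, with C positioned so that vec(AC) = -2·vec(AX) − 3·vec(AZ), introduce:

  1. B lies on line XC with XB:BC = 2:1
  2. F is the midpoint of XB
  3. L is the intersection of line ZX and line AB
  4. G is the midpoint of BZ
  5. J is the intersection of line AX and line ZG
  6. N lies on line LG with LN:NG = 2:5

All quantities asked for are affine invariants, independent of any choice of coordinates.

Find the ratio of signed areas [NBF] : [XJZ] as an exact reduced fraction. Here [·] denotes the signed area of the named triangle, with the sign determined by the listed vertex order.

Work in coordinates with A = (0, 0), X = (1, 0), Z = (0, 1), C = (-2, -3).
1. B lies on line XC with XB:BC = 2:1 ⇒ B = (-1, -2)
2. F is the midpoint of XB ⇒ F = (0, -1)
3. L is the intersection of line ZX and line AB ⇒ L = (1/3, 2/3)
4. G is the midpoint of BZ ⇒ G = (-1/2, -1/2)
5. J is the intersection of line AX and line ZG ⇒ J = (-1/3, 0)
6. N lies on line LG with LN:NG = 2:5 ⇒ N = (2/21, 1/3)
2·[NBF] = 26/21, 2·[XJZ] = -4/3
[NBF]:[XJZ] = 26/21:-4/3 = -13/14

[NBF]:[XJZ] = -13/14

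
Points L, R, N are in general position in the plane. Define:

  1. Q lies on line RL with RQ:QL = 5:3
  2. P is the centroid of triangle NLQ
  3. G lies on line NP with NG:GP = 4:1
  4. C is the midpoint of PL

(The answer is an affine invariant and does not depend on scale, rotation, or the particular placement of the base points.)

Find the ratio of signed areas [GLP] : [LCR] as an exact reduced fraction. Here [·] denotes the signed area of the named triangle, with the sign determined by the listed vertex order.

[GLP]:[LCR] = -3/20

Assign L = (0, 0), R = (1, 0), N = (0, 1) — the answer is frame-independent, so this choice is without loss of generality.
1. Q lies on line RL with RQ:QL = 5:3 ⇒ Q = (3/8, 0)
2. P is the centroid of triangle NLQ ⇒ P = (1/8, 1/3)
3. G lies on line NP with NG:GP = 4:1 ⇒ G = (1/10, 7/15)
4. C is the midpoint of PL ⇒ C = (1/16, 1/6)
2·[GLP] = 1/40, 2·[LCR] = -1/6
[GLP]:[LCR] = 1/40:-1/6 = -3/20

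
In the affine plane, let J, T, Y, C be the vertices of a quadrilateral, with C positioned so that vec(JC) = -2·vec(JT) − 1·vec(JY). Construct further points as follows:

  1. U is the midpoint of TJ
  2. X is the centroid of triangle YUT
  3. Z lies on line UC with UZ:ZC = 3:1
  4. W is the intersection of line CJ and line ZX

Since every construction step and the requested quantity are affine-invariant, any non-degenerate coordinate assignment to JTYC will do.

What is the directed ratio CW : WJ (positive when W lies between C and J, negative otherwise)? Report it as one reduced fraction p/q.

Work in coordinates with J = (0, 0), T = (1, 0), Y = (0, 1), C = (-2, -1).
1. U is the midpoint of TJ ⇒ U = (1/2, 0)
2. X is the centroid of triangle YUT ⇒ X = (1/2, 1/3)
3. Z lies on line UC with UZ:ZC = 3:1 ⇒ Z = (-11/8, -3/4)
4. W is the intersection of line CJ and line ZX ⇒ W = (-4/7, -2/7)
W = C + t·(J−C) with t = 5/7, so CW:WJ = t:(1−t) = 5/7:2/7

CW:WJ = 5/2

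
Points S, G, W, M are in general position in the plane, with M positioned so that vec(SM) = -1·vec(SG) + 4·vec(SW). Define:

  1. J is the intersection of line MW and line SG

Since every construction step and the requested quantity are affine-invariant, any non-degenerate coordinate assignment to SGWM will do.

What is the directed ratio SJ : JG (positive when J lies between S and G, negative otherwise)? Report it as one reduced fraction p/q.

SJ:JG = 1/2

Set S = (0, 0), G = (1, 0), W = (0, 1), M = (-1, 4); any affine frame gives the same invariant.
1. J is the intersection of line MW and line SG ⇒ J = (1/3, 0)
J = S + t·(G−S) with t = 1/3, so SJ:JG = t:(1−t) = 1/3:2/3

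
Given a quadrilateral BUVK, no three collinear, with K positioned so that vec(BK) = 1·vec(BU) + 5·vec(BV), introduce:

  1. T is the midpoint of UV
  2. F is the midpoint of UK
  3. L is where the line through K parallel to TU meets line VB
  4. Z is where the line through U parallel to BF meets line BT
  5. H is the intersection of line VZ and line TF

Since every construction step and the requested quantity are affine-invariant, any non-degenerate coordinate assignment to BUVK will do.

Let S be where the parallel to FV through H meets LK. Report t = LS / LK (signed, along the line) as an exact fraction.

Assign B = (0, 0), U = (1, 0), V = (0, 1), K = (1, 5) — the answer is frame-independent, so this choice is without loss of generality.
1. T is the midpoint of UV ⇒ T = (1/2, 1/2)
2. F is the midpoint of UK ⇒ F = (1, 5/2)
3. L is where the line through K parallel to TU meets line VB ⇒ L = (0, 6)
4. Z is where the line through U parallel to BF meets line BT ⇒ Z = (5/3, 5/3)
5. H is the intersection of line VZ and line TF ⇒ H = (25/36, 23/18)
through H parallel to FV: direction (-1, -3/2); meets LK at S = (83/36, 133/36)
S = L + t·(K−L) with t = 83/36

t = 83/36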